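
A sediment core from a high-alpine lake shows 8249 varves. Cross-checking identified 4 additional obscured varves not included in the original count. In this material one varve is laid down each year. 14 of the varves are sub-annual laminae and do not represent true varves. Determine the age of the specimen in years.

8239 years

Adjusted count: 8249 − 14 + 4 = 8239 varves.
At one varve per year, that is 8239 years.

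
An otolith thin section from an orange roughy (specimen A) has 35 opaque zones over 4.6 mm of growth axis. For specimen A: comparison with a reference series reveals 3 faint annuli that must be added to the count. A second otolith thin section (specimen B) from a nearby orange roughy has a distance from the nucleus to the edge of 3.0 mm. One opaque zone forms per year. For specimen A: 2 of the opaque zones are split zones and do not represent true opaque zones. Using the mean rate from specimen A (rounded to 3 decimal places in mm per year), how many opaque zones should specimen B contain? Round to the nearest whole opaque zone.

23 opaque zones

Specimen A: true opaque zone count = 35 − 2 + 3 = 36.
A: Extension rate ≈ 4.6 / 36 = 0.128 mm/year.
B spans 3.0 / 0.128 = 23.44 years ≈ 23 opaque zones.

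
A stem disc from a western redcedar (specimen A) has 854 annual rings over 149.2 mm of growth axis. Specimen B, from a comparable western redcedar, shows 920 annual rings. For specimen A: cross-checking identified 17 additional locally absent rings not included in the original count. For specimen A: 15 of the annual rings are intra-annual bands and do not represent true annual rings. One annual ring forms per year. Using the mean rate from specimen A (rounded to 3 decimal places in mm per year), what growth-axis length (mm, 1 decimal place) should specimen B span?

Specimen A: correcting the raw count gives 854 − 15 + 17 = 856 true annual rings.
A: Extension rate ≈ 149.2 / 856 = 0.174 mm/year.
B's length ≈ 0.174 × 920 = 160.1 mm.

160.1 mm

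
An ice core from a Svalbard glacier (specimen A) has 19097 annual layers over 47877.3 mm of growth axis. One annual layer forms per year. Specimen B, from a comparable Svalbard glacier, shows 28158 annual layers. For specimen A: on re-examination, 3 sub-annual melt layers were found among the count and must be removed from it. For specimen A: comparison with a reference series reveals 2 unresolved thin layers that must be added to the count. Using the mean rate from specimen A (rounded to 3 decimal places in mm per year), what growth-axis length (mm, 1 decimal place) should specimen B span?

70592.1 mm

Specimen A: after corrections the count is 19097 − 3 + 2 = 19096 annual layers.
A: 47877.3 mm over 19096 years gives 47877.3 / 19096 ≈ 2.507 mm per year.
B's length ≈ 2.507 × 28158 = 70592.1 mm.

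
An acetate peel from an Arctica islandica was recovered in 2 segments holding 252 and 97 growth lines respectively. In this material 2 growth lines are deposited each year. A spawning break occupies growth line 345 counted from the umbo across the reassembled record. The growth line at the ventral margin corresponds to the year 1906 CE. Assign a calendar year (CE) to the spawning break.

1904 CE

Total growth lines = 252 + 97 = 349.
349 − 345 = 4 growth lines lie beyond the spawning break toward the ventral margin.
With 2 growth lines per year, 4 / 2 = 2 years.
The growth line at the ventral margin is 1906 CE, so the spawning break dates to 1906 − 2 = 1904 CE.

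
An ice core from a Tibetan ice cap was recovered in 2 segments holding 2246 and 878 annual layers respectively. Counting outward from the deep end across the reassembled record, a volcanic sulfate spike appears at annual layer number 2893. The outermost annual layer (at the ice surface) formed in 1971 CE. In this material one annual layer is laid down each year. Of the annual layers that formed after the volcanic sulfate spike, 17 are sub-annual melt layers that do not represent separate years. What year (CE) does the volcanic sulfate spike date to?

Total annual layers = 2246 + 878 = 3124.
Between annual layer 2893 and the ice surface there are 3124 − 2893 = 231 annual layers.
Removing the 17 false annual layers leaves 231 − 17 = 214 true annual layers beyond the volcanic sulfate spike.
The annual layer at the ice surface is 1971 CE, so the volcanic sulfate spike dates to 1971 − 214 = 1757 CE.

1757 CE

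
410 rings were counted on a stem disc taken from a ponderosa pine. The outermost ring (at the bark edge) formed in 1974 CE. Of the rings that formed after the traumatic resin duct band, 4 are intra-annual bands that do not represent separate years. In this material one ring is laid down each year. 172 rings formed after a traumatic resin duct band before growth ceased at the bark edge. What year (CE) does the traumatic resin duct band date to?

1806 CE

There are 172 rings younger than the traumatic resin duct band.
172 − 4 false = 168 true rings after the traumatic resin duct band.
Counting back 168 years from 1974 CE places the traumatic resin duct band in 1974 − 168 = 1806 CE.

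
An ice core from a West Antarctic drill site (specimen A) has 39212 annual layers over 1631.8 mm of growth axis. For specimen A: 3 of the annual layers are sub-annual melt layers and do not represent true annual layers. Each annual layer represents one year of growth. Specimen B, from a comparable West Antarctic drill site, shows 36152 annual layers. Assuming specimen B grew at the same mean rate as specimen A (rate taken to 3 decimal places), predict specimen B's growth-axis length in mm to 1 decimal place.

Specimen A: adjusted count: 39212 − 3 = 39209 annual layers.
A: Mean rate = 1631.8 mm / 39209 years ≈ 0.042 mm/year.
For B, 0.042 mm/year × 36152 years = 1518.4 mm.

1518.4 mm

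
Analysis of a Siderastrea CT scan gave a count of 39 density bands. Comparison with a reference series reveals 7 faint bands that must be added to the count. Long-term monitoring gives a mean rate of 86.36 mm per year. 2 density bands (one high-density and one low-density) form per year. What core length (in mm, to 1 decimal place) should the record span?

1986.3 mm

True density band count = 39 + 7 = 46.
With 2 density bands per year, 46 / 2 = 23 years.
Length ≈ 86.36 × 23 = 1986.3 mm.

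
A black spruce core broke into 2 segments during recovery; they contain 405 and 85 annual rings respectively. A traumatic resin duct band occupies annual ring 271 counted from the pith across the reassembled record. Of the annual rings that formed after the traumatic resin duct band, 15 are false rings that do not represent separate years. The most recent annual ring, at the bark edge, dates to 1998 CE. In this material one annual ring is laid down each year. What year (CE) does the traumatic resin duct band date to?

Total annual rings = 405 + 85 = 490.
490 − 271 = 219 annual rings lie beyond the traumatic resin duct band toward the bark edge.
Removing the 15 false annual rings leaves 219 − 15 = 204 true annual rings beyond the traumatic resin duct band.
Counting back 204 years from 1998 CE places the traumatic resin duct band in 1998 − 204 = 1794 CE.

1794 CE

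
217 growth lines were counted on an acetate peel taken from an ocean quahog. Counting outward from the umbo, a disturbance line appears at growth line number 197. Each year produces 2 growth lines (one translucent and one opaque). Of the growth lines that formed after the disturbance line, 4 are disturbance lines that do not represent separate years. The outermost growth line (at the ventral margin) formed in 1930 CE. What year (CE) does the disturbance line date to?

Between growth line 197 and the ventral margin there are 217 − 197 = 20 growth lines.
20 − 4 false = 16 true growth lines after the disturbance line.
With 2 growth lines per year, 16 / 2 = 8 years.
Counting back 8 years from 1930 CE places the disturbance line in 1930 − 8 = 1922 CE.

1922 CE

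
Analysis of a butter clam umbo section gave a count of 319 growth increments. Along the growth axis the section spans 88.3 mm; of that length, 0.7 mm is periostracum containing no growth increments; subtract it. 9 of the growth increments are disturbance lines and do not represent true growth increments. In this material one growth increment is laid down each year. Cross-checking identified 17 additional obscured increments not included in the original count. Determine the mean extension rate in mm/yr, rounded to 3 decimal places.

True growth increment count = 319 − 9 + 17 = 327.
Removing the 0.7 mm offcut leaves 88.3 − 0.7 = 87.6 mm.
Mean rate = 87.6 mm / 327 years ≈ 0.268 mm/yr.

0.268 mm/yr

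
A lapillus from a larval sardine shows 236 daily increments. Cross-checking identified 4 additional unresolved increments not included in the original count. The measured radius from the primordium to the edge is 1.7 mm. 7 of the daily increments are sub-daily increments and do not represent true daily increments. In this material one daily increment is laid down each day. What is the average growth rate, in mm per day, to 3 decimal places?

After corrections the count is 236 − 7 + 4 = 233 daily increments.
1.7 mm over 233 days gives 1.7 / 233 ≈ 0.007 mm per day.

0.007 mm per day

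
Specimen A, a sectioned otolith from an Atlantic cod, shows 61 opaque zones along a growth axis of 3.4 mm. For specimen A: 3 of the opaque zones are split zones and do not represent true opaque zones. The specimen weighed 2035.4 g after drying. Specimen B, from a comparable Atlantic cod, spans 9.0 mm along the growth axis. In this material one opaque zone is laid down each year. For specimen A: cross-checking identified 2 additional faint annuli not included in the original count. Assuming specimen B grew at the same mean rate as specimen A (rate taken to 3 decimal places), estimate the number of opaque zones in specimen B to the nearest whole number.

Specimen A: adjusted count: 61 − 3 + 2 = 60 opaque zones.
A: Mean rate = 3.4 mm / 60 years ≈ 0.057 mm/year.
For B, 9.0 / 0.057 = 157.89 years ≈ 158 opaque zones.

158 opaque zones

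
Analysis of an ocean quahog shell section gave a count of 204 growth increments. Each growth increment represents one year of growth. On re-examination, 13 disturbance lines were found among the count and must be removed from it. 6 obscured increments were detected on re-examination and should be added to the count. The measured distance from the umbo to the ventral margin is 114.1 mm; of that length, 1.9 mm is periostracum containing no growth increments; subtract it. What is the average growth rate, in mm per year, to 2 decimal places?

0.57 mm per year

True growth increment count = 204 − 13 + 6 = 197.
Removing the 1.9 mm offcut leaves 114.1 − 1.9 = 112.2 mm.
Extension rate ≈ 112.2 / 197 = 0.57 mm per year.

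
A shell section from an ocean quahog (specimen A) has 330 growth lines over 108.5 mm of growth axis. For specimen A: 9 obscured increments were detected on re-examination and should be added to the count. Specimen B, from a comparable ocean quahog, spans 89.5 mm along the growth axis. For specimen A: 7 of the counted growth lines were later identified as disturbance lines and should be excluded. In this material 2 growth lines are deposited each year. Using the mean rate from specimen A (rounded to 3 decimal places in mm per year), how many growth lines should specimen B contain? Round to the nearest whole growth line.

274 growth lines

Specimen A: adjusted count: 330 − 7 + 9 = 332 growth lines.
Specimen A: 332 growth lines at 2 per year is 332 / 2 = 166 years.
A: Mean rate = 108.5 mm / 166 years ≈ 0.654 mm/year.
B spans 89.5 / 0.654 = 136.85 years; at 2 growth lines per year that is 136.85 × 2 ≈ 274 growth lines.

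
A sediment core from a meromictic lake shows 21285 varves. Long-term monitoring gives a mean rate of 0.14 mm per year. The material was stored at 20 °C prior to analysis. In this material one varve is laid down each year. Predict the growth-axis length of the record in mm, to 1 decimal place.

2979.9 mm

21285 years of growth are recorded.
Length ≈ 0.14 × 21285 = 2979.9 mm.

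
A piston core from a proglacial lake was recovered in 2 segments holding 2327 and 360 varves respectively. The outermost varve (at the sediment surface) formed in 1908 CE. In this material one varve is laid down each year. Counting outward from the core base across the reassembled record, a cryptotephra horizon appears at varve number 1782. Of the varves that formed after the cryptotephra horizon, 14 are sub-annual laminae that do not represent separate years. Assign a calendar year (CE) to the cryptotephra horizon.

Total varves = 2327 + 360 = 2687.
2687 − 1782 = 905 varves lie beyond the cryptotephra horizon toward the sediment surface.
Excluding 14 false varves: 905 − 14 = 891.
Counting back 891 years from 1908 CE places the cryptotephra horizon in 1908 − 891 = 1017 CE.

1017 CE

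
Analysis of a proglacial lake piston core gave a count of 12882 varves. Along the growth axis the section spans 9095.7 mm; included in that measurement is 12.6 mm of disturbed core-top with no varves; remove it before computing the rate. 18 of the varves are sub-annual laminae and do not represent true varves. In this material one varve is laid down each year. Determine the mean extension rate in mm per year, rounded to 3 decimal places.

Correcting the raw count gives 12882 − 18 = 12864 true varves.
Net length = 9095.7 − 12.6 = 9083.1 mm.
9083.1 mm over 12864 years gives 9083.1 / 12864 ≈ 0.706 mm per year.

0.706 mm per year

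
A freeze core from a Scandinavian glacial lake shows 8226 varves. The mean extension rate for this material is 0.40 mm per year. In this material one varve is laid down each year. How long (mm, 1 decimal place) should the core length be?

3290.4 mm

8226 years of growth are recorded.
Length ≈ 0.40 × 8226 = 3290.4 mm.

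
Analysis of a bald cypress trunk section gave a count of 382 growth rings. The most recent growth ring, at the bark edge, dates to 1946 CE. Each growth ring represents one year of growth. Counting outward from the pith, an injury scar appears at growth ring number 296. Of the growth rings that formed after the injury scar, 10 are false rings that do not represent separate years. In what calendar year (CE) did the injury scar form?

382 − 296 = 86 growth rings lie beyond the injury scar toward the bark edge.
Excluding 10 false growth rings: 86 − 10 = 76.
Counting back 76 years from 1946 CE places the injury scar in 1946 − 76 = 1870 CE.

1870 CE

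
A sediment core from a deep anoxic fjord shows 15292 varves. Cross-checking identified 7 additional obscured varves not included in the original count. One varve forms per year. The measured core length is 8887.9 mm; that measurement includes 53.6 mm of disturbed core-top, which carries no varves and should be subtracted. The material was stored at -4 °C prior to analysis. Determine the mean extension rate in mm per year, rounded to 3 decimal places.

Correcting the raw count gives 15292 + 7 = 15299 true varves.
Net length = 8887.9 − 53.6 = 8834.3 mm.
Extension rate ≈ 8834.3 / 15299 = 0.577 mm per year.

0.577 mm per year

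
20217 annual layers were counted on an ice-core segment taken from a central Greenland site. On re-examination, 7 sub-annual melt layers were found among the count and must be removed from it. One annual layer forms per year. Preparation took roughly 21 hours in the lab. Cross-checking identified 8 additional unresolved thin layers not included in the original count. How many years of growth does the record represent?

True annual layer count = 20217 − 7 + 8 = 20218.
One annual layer per year makes the duration 20218 years.

20218 years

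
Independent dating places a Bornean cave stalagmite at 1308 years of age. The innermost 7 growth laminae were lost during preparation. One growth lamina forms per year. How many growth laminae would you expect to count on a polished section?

At one growth lamina per year, 1308 years correspond to 1308 growth laminae.
Subtracting the 7 growth laminae not captured gives 1308 − 7 = 1301 growth laminae in the record.

1301 growth laminae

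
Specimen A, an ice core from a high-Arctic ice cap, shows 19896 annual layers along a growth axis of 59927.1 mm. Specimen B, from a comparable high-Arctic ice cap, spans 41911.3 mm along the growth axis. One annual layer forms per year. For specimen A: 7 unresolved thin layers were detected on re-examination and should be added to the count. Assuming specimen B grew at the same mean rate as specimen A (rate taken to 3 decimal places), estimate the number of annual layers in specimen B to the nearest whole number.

Specimen A: true annual layer count = 19896 + 7 = 19903.
A: 59927.1 mm over 19903 years gives 59927.1 / 19903 ≈ 3.011 mm/year.
Specimen B: 41911.3 mm / 3.011 mm per year = 13919.40 years ≈ 13919 annual layers.

13919 annual layers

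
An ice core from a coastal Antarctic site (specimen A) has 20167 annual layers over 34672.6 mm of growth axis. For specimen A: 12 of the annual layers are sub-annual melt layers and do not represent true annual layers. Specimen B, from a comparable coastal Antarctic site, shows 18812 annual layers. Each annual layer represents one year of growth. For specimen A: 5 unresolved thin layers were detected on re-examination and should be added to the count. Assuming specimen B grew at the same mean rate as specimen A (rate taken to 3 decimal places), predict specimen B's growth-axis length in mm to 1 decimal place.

32356.6 mm

Specimen A: correcting the raw count gives 20167 − 12 + 5 = 20160 true annual layers.
A: Mean rate = 34672.6 mm / 20160 years ≈ 1.720 mm/year.
For B, 1.720 mm/year × 18812 years = 32356.6 mm.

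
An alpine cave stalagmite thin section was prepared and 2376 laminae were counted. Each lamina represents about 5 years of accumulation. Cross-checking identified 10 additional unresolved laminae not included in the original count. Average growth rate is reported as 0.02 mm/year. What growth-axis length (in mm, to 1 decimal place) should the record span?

After corrections the count is 2376 + 10 = 2386 laminae.
Multiplying by 5 years per lamina: 2386 × 5 = 11930 years.
11930 years at 0.02 mm/year gives 0.02 × 11930 = 238.6 mm.

238.6 mm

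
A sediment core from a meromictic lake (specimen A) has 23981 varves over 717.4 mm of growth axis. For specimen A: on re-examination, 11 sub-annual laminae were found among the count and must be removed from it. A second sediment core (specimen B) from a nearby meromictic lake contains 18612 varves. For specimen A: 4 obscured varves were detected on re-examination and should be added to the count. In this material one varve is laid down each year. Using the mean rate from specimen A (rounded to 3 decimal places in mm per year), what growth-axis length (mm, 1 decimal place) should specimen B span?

Specimen A: adjusted count: 23981 − 11 + 4 = 23974 varves.
A: Extension rate ≈ 717.4 / 23974 = 0.030 mm/year.
Length of B = 0.030 × 18612 = 558.4 mm.

558.4 mm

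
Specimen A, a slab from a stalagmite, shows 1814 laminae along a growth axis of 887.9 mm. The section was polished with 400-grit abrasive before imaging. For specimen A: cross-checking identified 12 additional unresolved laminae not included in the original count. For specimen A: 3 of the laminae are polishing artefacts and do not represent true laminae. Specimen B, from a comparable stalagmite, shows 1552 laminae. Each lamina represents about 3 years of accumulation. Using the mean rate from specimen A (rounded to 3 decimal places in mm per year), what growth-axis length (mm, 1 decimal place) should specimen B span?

754.3 mm

Specimen A: correcting the raw count gives 1814 − 3 + 12 = 1823 true laminae.
Specimen A: 1823 laminae at 3 years each span 1823 × 3 = 5469 years.
A: Extension rate ≈ 887.9 / 5469 = 0.162 mm per year.
Specimen B: multiplying by 3 years per lamina: 1552 × 3 = 4656 years. Length of B = 0.162 × 4656 = 754.3 mm.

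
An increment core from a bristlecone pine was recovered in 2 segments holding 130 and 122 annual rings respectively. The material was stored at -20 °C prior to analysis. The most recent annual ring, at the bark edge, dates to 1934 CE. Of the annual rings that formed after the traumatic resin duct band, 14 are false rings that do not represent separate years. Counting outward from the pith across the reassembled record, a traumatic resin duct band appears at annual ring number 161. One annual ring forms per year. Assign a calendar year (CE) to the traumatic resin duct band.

1857 CE

Total annual rings = 130 + 122 = 252.
Between annual ring 161 and the bark edge there are 252 − 161 = 91 annual rings.
Excluding 14 false annual rings: 91 − 14 = 77.
The annual ring at the bark edge is 1934 CE, so the traumatic resin duct band dates to 1934 − 77 = 1857 CE.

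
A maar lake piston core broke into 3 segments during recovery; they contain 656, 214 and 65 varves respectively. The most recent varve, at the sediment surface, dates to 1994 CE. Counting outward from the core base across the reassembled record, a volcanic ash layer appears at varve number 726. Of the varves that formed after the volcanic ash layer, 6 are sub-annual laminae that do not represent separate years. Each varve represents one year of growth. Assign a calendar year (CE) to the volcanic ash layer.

1791 CE

Total varves = 656 + 214 + 65 = 935.
935 − 726 = 209 varves lie beyond the volcanic ash layer toward the sediment surface.
Removing the 6 false varves leaves 209 − 6 = 203 true varves beyond the volcanic ash layer.
1994 − 203 = 1791 CE.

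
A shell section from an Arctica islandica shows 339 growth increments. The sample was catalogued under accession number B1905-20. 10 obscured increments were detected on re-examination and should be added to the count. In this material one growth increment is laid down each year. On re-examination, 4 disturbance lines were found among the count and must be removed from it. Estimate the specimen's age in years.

True growth increment count = 339 − 4 + 10 = 345.
With a one-to-one growth increment periodicity this is 345 years.

345 yr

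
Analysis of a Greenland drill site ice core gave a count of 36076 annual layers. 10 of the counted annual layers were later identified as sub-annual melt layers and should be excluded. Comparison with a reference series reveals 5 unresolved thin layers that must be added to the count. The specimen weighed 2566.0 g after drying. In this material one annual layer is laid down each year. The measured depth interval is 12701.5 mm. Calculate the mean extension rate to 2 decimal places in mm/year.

Adjusted count: 36076 − 10 + 5 = 36071 annual layers.
12701.5 mm over 36071 years gives 12701.5 / 36071 ≈ 0.35 mm/year.

0.35 mm/year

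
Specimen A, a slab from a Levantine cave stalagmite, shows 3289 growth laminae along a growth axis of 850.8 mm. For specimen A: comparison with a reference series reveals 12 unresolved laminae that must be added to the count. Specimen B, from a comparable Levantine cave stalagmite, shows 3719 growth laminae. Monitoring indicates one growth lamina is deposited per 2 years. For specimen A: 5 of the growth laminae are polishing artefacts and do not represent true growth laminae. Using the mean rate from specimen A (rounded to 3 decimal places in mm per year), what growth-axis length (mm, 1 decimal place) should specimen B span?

Specimen A: true growth lamina count = 3289 − 5 + 12 = 3296.
Specimen A: multiplying by 2 years per growth lamina: 3296 × 2 = 6592 years.
A: 850.8 mm over 6592 years gives 850.8 / 6592 ≈ 0.129 mm per year.
Specimen B: at 2 years per growth lamina, 3719 × 2 = 7438 years. B's length ≈ 0.129 × 7438 = 959.5 mm.

959.5 mm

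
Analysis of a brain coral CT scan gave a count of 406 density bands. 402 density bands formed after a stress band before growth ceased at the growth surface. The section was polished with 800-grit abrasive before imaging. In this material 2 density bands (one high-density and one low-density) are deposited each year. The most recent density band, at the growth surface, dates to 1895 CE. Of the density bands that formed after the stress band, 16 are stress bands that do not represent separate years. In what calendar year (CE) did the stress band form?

There are 402 density bands younger than the stress band.
402 − 16 false = 386 true density bands after the stress band.
Dividing by 2 density bands per year: 386 / 2 = 193 years.
1895 − 193 = 1702 CE.

1702 CE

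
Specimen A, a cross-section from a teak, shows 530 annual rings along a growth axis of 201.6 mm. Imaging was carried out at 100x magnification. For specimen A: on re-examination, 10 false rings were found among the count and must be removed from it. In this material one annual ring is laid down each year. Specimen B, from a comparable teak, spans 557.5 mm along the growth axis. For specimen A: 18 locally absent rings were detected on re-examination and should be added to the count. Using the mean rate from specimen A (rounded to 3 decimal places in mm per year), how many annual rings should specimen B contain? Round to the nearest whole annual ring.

Specimen A: true annual ring count = 530 − 10 + 18 = 538.
A: 201.6 mm over 538 years gives 201.6 / 538 ≈ 0.375 mm/year.
Specimen B: 557.5 mm / 0.375 mm per year = 1486.67 years ≈ 1487 annual rings.

1487 annual rings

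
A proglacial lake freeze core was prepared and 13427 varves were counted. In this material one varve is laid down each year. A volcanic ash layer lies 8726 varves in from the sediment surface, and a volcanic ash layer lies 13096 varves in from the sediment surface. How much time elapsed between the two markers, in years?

4370 years

Separation: 13096 − 8726 = 4370 varves.
That is 4370 years at one varve per year.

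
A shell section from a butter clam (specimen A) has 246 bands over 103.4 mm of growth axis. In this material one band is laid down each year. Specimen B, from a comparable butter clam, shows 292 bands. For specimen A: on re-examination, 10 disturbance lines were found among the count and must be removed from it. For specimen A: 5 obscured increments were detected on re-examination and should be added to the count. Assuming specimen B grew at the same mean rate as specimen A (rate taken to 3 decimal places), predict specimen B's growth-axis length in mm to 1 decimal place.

125.3 mm

Specimen A: true band count = 246 − 10 + 5 = 241.
A: Extension rate ≈ 103.4 / 241 = 0.429 mm/yr.
Length of B = 0.429 × 292 = 125.3 mm.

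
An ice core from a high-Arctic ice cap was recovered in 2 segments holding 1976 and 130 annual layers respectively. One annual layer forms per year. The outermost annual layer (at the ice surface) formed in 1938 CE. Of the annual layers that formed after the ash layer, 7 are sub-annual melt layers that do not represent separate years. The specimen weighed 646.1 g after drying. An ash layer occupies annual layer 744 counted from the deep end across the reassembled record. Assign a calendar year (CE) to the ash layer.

Total annual layers = 1976 + 130 = 2106.
Between annual layer 744 and the ice surface there are 2106 − 744 = 1362 annual layers.
1362 − 7 false = 1355 true annual layers after the ash layer.
The annual layer at the ice surface is 1938 CE, so the ash layer dates to 1938 − 1355 = 583 CE.

583 CE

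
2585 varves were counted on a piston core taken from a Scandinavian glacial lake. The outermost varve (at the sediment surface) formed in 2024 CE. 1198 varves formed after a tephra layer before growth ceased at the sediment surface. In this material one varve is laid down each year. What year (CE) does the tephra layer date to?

There are 1198 varves younger than the tephra layer.
Counting back 1198 years from 2024 CE places the tephra layer in 2024 − 1198 = 826 CE.

826 CE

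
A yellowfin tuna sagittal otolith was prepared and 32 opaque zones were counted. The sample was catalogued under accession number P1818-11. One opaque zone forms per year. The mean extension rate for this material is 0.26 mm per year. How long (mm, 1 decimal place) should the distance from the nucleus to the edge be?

32 years of growth are recorded.
Predicted length = 0.26 mm/year × 32 years = 8.3 mm.

8.3 mm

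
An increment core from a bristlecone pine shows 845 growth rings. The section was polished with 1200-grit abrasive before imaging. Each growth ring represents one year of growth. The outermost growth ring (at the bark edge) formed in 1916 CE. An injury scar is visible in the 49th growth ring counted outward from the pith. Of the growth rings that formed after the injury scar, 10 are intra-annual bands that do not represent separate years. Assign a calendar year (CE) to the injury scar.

1130 CE

The injury scar sits at growth ring 49 from the pith, so 845 − 49 = 796 growth rings formed after it.
796 − 10 false = 786 true growth rings after the injury scar.
Counting back 786 years from 1916 CE places the injury scar in 1916 − 786 = 1130 CE.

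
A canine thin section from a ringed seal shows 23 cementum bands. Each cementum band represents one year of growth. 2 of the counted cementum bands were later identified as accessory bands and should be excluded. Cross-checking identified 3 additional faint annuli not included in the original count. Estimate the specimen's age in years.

After corrections the count is 23 − 2 + 3 = 24 cementum bands.
At one cementum band per year, that is 24 years.

24 yr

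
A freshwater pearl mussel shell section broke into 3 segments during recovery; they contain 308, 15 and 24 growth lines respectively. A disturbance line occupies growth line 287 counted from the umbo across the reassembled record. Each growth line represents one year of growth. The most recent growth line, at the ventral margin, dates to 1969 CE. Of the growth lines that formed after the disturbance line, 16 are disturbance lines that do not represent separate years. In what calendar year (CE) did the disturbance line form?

1925 CE

Total growth lines = 308 + 15 + 24 = 347.
Between growth line 287 and the ventral margin there are 347 − 287 = 60 growth lines.
Removing the 16 false growth lines leaves 60 − 16 = 44 true growth lines beyond the disturbance line.
1969 − 44 = 1925 CE.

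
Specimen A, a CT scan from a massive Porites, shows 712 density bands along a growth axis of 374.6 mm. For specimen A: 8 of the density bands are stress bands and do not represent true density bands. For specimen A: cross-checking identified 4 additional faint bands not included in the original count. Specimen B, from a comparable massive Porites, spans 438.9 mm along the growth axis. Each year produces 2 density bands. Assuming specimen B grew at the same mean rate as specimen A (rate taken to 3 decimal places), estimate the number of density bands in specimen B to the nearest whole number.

830 density bands

Specimen A: correcting the raw count gives 712 − 8 + 4 = 708 true density bands.
Specimen A: dividing by 2 density bands per year: 708 / 2 = 354 years.
A: Extension rate ≈ 374.6 / 354 = 1.058 mm per year.
B spans 438.9 / 1.058 = 414.84 years; at 2 density bands per year that is 414.84 × 2 ≈ 830 density bands.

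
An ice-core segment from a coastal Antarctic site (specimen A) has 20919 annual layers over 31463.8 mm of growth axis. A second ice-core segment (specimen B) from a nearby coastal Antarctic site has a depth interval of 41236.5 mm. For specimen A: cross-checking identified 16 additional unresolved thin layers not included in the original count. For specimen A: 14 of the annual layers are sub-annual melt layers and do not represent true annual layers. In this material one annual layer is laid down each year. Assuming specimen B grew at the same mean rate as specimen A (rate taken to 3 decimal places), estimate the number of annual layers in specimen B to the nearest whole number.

27418 annual layers

Specimen A: after corrections the count is 20919 − 14 + 16 = 20921 annual layers.
A: Mean rate = 31463.8 mm / 20921 years ≈ 1.504 mm/yr.
B spans 41236.5 / 1.504 = 27417.89 years ≈ 27418 annual layers.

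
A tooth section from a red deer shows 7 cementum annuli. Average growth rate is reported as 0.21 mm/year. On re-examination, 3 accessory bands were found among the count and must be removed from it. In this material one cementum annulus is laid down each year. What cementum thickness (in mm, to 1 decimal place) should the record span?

0.8 mm

True cementum annulus count = 7 − 3 = 4.
4 years at 0.21 mm/year gives 0.21 × 4 = 0.8 mm.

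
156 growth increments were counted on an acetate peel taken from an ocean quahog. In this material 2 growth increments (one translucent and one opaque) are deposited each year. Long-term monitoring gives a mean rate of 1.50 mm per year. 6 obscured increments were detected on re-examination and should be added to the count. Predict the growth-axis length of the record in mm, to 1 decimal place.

True growth increment count = 156 + 6 = 162.
With 2 growth increments per year, 162 / 2 = 81 years.
Predicted length = 1.50 mm/year × 81 years = 121.5 mm.

121.5 mm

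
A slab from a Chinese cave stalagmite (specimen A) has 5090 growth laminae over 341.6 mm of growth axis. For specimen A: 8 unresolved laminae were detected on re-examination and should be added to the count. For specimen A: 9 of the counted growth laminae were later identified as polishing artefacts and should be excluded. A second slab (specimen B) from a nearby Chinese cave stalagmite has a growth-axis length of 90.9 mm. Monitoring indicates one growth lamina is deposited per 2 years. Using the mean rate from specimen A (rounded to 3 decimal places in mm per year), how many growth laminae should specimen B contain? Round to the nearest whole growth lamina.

1337 growth laminae

Specimen A: after corrections the count is 5090 − 9 + 8 = 5089 growth laminae.
Specimen A: multiplying by 2 years per growth lamina: 5089 × 2 = 10178 years.
A: Mean rate = 341.6 mm / 10178 years ≈ 0.034 mm/yr.
For B, 90.9 / 0.034 = 2673.53 years; at 2 years per growth lamina that is 2673.53 / 2 ≈ 1337 growth laminae.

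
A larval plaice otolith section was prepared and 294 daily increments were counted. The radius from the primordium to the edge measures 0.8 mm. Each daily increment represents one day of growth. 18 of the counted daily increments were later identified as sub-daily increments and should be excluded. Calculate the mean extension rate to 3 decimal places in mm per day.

Adjusted count: 294 − 18 = 276 daily increments.
0.8 mm over 276 days gives 0.8 / 276 ≈ 0.003 mm per day.

0.003 mm per day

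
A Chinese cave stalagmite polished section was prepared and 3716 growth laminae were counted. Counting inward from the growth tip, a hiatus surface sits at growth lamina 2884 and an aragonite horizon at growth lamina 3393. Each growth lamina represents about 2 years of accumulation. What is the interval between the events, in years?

1018 yr

3393 − 2884 = 509 growth laminae lie between the two events.
At 2 years per growth lamina, 509 × 2 = 1018 years.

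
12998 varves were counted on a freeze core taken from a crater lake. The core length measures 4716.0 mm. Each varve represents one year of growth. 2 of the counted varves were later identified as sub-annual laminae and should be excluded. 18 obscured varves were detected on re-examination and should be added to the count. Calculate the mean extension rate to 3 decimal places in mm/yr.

True varve count = 12998 − 2 + 18 = 13014.
4716.0 mm over 13014 years gives 4716.0 / 13014 ≈ 0.362 mm/yr.

0.362 mm/yr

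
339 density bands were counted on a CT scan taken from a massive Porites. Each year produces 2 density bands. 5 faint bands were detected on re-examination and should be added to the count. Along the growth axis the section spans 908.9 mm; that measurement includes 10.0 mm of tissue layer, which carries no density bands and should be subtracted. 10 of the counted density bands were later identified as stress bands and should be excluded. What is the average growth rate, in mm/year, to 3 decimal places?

Correcting the raw count gives 339 − 10 + 5 = 334 true density bands.
334 density bands at 2 per year is 334 / 2 = 167 years.
The growth record spans 908.9 − 10.0 = 898.9 mm.
898.9 mm over 167 years gives 898.9 / 167 ≈ 5.383 mm/year.

5.383 mm/year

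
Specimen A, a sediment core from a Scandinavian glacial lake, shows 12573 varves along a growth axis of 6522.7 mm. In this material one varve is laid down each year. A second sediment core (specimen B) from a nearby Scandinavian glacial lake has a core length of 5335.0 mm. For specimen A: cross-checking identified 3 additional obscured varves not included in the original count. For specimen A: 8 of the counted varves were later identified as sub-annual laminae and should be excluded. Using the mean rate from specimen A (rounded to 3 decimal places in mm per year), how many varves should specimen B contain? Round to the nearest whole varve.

10279 varves

Specimen A: after corrections the count is 12573 − 8 + 3 = 12568 varves.
A: 6522.7 mm over 12568 years gives 6522.7 / 12568 ≈ 0.519 mm/year.
For B, 5335.0 / 0.519 = 10279.38 years ≈ 10279 varves.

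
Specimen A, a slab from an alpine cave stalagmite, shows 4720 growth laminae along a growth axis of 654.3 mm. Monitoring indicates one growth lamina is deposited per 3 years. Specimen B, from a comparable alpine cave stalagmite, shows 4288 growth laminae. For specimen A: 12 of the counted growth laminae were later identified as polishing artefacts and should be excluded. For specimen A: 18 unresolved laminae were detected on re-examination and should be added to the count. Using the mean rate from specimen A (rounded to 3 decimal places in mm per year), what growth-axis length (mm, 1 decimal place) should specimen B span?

Specimen A: adjusted count: 4720 − 12 + 18 = 4726 growth laminae.
Specimen A: at 3 years per growth lamina, 4726 × 3 = 14178 years.
A: Extension rate ≈ 654.3 / 14178 = 0.046 mm/year.
Specimen B: 4288 growth laminae at 3 years each span 4288 × 3 = 12864 years. Length of B = 0.046 × 12864 = 591.7 mm.

591.7 mm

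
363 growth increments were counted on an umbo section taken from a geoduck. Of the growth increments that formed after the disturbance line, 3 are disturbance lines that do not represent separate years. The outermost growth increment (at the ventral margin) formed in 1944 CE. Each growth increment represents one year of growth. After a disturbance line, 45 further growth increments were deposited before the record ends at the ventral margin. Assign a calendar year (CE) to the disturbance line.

There are 45 growth increments younger than the disturbance line.
45 − 3 false = 42 true growth increments after the disturbance line.
1944 − 42 = 1902 CE.

1902 CE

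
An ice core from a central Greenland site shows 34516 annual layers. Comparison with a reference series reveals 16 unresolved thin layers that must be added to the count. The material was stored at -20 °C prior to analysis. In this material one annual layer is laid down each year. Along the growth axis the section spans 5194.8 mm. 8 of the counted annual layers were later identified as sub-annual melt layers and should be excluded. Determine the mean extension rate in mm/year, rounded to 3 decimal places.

0.150 mm/year

Correcting the raw count gives 34516 − 8 + 16 = 34524 true annual layers.
5194.8 mm over 34524 years gives 5194.8 / 34524 ≈ 0.150 mm/year.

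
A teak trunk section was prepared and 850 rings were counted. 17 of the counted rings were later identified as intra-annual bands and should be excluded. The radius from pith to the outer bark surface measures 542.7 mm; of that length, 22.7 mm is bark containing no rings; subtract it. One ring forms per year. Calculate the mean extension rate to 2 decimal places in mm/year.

0.62 mm/year

Adjusted count: 850 − 17 = 833 rings.
Removing the 22.7 mm offcut leaves 542.7 − 22.7 = 520.0 mm.
520.0 mm over 833 years gives 520.0 / 833 ≈ 0.62 mm/year.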